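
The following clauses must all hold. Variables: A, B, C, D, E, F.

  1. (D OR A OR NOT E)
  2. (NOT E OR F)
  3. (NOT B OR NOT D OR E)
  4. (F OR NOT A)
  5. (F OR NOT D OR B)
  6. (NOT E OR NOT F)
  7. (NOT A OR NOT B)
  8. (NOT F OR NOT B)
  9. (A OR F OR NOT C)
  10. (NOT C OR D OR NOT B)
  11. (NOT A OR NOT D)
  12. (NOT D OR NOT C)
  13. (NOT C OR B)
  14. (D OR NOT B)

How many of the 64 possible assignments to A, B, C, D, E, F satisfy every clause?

4

The models are:
  A=F B=F C=F D=F E=F F=F
  A=F B=F C=F D=F E=F F=T
  A=F B=F C=F D=T E=F F=T
  A=T B=F C=F D=F E=F F=T
That's 4 in total.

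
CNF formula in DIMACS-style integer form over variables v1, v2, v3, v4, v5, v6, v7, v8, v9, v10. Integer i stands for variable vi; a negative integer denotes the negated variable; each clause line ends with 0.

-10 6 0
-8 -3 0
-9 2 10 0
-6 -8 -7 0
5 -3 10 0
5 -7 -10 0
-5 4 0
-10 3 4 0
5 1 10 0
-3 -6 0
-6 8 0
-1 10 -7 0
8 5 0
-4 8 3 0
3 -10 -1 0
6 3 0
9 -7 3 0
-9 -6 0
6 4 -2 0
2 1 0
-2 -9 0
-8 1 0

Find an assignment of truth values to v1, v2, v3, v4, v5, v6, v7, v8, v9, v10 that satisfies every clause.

v1=False  v2=True  v3=True  v4=True  v5=True  v6=False  v7=False  v8=False  v9=False  v10=False

Check each clause:
  1. (¬v10 ∨ v6) — ¬v10 is true.
  2. (¬v8 ∨ ¬v3) — ¬v8 is true.
  3. (v10 ∨ ¬v9 ∨ v2) — v2 is true.
  4. (¬v7 ∨ ¬v6 ∨ ¬v8) — ¬v8 is true.
  5. (¬v3 ∨ v5 ∨ v10) — v5 is true.
  6. (¬v7 ∨ v5 ∨ ¬v10) — ¬v7 is true.
  7. (v4 ∨ ¬v5) — v4 is true.
  8. (v4 ∨ ¬v10 ∨ v3) — v3 is true.
  9. (v5 ∨ v10 ∨ v1) — v5 is true.
  10. (¬v6 ∨ ¬v3) — ¬v6 is true.
  11. (v8 ∨ ¬v6) — ¬v6 is true.
  12. (v10 ∨ ¬v1 ∨ ¬v7) — ¬v7 is true.
  13. (v8 ∨ v5) — v5 is true.
  14. (v8 ∨ ¬v4 ∨ v3) — v3 is true.
  15. (¬v1 ∨ ¬v10 ∨ v3) — v3 is true.
  16. (v3 ∨ v6) — v3 is true.
  17. (¬v7 ∨ v3 ∨ v9) — v3 is true.
  18. (¬v6 ∨ ¬v9) — ¬v6 is true.
  19. (v6 ∨ ¬v2 ∨ v4) — v4 is true.
  20. (v1 ∨ v2) — v2 is true.
  21. (¬v9 ∨ ¬v2) — ¬v9 is true.
  22. (¬v8 ∨ v1) — ¬v8 is true.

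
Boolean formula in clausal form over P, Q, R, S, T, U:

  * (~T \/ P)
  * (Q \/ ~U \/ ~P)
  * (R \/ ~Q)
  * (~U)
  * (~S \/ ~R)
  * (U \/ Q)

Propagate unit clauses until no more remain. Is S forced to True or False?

False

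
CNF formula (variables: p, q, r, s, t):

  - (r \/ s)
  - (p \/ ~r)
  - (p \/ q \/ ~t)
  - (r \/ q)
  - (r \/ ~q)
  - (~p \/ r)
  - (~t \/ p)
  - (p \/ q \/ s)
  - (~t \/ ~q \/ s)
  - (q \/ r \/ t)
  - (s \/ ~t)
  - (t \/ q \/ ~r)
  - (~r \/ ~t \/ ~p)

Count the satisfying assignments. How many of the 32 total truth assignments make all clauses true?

2

The models are:
  p=T q=T r=T s=F t=F
  p=T q=T r=T s=T t=F
That's 2 in total.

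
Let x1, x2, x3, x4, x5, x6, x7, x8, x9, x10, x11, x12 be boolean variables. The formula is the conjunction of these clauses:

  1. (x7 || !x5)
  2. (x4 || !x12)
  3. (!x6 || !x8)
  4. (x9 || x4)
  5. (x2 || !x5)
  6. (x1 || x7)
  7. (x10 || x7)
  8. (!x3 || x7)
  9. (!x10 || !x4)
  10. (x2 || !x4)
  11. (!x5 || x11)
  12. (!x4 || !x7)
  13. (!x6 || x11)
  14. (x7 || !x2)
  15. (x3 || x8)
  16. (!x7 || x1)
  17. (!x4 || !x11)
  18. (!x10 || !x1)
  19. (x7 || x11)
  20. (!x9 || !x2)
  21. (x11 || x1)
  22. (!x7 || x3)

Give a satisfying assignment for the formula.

x1=1  x2=0  x3=1  x4=0  x5=0  x6=0  x7=1  x8=0  x9=1  x10=0  x11=0  x12=0

Check each clause:
  1. (!x5 || x7) — !x5 is true.
  2. (x4 || !x12) — !x12 is true.
  3. (!x6 || !x8) — !x8 is true.
  4. (x9 || x4) — x9 is true.
  5. (!x5 || x2) — !x5 is true.
  6. (x1 || x7) — x1 is true.
  7. (x7 || x10) — x7 is true.
  8. (!x3 || x7) — x7 is true.
  9. (!x4 || !x10) — !x4 is true.
  10. (!x4 || x2) — !x4 is true.
  11. (!x5 || x11) — !x5 is true.
  12. (!x7 || !x4) — !x4 is true.
  13. (!x6 || x11) — !x6 is true.
  14. (x7 || !x2) — !x2 is true.
  15. (x3 || x8) — x3 is true.
  16. (!x7 || x1) — x1 is true.
  17. (!x4 || !x11) — !x4 is true.
  18. (!x1 || !x10) — !x10 is true.
  19. (x7 || x11) — x7 is true.
  20. (!x9 || !x2) — !x2 is true.
  21. (x11 || x1) — x1 is true.
  22. (!x7 || x3) — x3 is true.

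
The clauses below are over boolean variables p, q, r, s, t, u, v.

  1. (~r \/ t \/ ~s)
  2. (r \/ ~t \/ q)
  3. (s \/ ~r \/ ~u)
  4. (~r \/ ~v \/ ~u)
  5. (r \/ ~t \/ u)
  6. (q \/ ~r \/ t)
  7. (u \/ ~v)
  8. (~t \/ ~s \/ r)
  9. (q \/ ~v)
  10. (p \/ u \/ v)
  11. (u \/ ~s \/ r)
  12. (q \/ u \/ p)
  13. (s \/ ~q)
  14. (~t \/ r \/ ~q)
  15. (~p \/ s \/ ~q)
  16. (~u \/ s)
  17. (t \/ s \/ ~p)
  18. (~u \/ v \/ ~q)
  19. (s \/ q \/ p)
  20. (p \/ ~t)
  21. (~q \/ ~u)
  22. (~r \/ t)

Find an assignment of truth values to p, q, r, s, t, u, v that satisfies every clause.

p=T  q=F  r=T  s=T  t=T  u=F  v=F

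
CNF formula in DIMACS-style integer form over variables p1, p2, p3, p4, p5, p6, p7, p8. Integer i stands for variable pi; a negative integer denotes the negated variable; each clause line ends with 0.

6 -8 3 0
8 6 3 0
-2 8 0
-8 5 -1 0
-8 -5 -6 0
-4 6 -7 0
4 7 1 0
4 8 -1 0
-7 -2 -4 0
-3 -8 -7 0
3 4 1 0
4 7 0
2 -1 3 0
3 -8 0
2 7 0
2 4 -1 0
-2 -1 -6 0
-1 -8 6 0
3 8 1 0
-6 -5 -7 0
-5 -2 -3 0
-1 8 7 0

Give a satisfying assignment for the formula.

p1=F, p2=F, p3=T, p4=F, p5=F, p6=F, p7=T, p8=F

Check each clause:
  1. (~p8 | p6 | p3) — ~p8 is true.
  2. (p6 | p3 | p8) — p3 is true.
  3. (p8 | ~p2) — ~p2 is true.
  4. (~p8 | p5 | ~p1) — ~p8 is true.
  5. (~p5 | ~p8 | ~p6) — ~p8 is true.
  6. (~p4 | p6 | ~p7) — ~p4 is true.
  7. (p4 | p1 | p7) — p7 is true.
  8. (~p1 | p8 | p4) — ~p1 is true.
  9. (~p7 | ~p4 | ~p2) — ~p4 is true.
  10. (~p7 | ~p3 | ~p8) — ~p8 is true.
  11. (p4 | p3 | p1) — p3 is true.
  12. (p7 | p4) — p7 is true.
  13. (~p1 | p3 | p2) — p3 is true.
  14. (~p8 | p3) — ~p8 is true.
  15. (p2 | p7) — p7 is true.
  16. (p4 | ~p1 | p2) — ~p1 is true.
  17. (~p1 | ~p2 | ~p6) — ~p6 is true.
  18. (~p8 | ~p1 | p6) — ~p8 is true.
  19. (p8 | p3 | p1) — p3 is true.
  20. (~p6 | ~p7 | ~p5) — ~p6 is true.
  21. (~p3 | ~p5 | ~p2) — ~p5 is true.
  22. (p8 | ~p1 | p7) — ~p1 is true.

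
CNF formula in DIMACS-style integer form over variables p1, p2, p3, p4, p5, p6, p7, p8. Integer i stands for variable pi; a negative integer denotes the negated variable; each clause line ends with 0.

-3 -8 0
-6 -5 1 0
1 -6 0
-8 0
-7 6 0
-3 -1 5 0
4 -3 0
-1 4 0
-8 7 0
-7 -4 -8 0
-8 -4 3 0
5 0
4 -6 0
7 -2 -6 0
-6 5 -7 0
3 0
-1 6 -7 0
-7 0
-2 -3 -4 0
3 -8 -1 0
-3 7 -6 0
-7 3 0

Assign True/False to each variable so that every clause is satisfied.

p1=True, p2=False, p3=True, p4=True, p5=True, p6=False, p7=False, p8=False

Check each clause:
  1. (~p8 \/ ~p3) — ~p8 is true.
  2. (~p5 \/ p1 \/ ~p6) — p1 is true.
  3. (p1 \/ ~p6) — p1 is true.
  4. (~p8) — ~p8 is true.
  5. (~p7 \/ p6) — ~p7 is true.
  6. (~p1 \/ p5 \/ ~p3) — p5 is true.
  7. (p4 \/ ~p3) — p4 is true.
  8. (p4 \/ ~p1) — p4 is true.
  9. (p7 \/ ~p8) — ~p8 is true.
  10. (~p8 \/ ~p7 \/ ~p4) — ~p8 is true.
  11. (~p8 \/ p3 \/ ~p4) — ~p8 is true.
  12. (p5) — p5 is true.
  13. (p4 \/ ~p6) — ~p6 is true.
  14. (~p6 \/ p7 \/ ~p2) — ~p6 is true.
  15. (~p7 \/ p5 \/ ~p6) — ~p7 is true.
  16. (p3) — p3 is true.
  17. (~p7 \/ ~p1 \/ p6) — ~p7 is true.
  18. (~p7) — ~p7 is true.
  19. (~p3 \/ ~p2 \/ ~p4) — ~p2 is true.
  20. (~p1 \/ ~p8 \/ p3) — ~p8 is true.
  21. (~p6 \/ ~p3 \/ p7) — ~p6 is true.
  22. (~p7 \/ p3) — ~p7 is true.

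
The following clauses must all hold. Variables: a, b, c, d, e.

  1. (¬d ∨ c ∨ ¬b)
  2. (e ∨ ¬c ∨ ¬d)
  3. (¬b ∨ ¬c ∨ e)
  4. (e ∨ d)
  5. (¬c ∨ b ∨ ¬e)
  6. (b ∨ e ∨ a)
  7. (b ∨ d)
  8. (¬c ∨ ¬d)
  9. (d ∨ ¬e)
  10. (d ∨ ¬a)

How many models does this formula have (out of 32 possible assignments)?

Satisfying assignments:
  a=0 b=0 c=0 d=1 e=1
  a=1 b=0 c=0 d=1 e=0
  a=1 b=0 c=0 d=1 e=1
Count: 3.

3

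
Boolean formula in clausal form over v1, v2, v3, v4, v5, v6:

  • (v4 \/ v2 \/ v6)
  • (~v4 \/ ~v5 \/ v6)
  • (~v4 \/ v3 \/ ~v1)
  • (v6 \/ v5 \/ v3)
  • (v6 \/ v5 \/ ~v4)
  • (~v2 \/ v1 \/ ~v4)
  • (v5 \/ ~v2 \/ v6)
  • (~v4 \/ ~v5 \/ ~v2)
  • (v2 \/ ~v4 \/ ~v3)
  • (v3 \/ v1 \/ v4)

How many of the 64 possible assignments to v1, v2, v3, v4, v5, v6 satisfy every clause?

Split on v4, then v2.
  v4=T, v2=T: remaining (v1,v3,v5,v6) ∈ {(T,T,F,T)} — 1.
  v4=T, v2=F: remaining (v1,v3,v5,v6) ∈ {(F,F,F,T); (F,F,T,T)} — 2.
  v4=F, v2=T: 9 of the 16 assignments to (v1,v3,v5,v6) work.
  v4=F, v2=F: v5 free; 3 ways for (v1,v3,v6) × 2^1 = 6.
Total: 1 + 2 + 9 + 6 = 18.

18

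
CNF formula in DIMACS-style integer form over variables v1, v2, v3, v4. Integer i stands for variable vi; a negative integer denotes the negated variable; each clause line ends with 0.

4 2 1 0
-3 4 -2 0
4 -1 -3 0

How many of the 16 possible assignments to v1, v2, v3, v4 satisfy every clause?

Split on v4, then v1.
  v4=1, v1=1: remaining (v2,v3) ∈ {(0,0); (0,1); (1,0); (1,1)} — 4.
  v4=1, v1=0: remaining (v2,v3) ∈ {(0,0); (0,1); (1,0); (1,1)} — 4.
  v4=0, v1=1: remaining (v2,v3) ∈ {(0,0); (1,0)} — 2.
  v4=0, v1=0: remaining (v2,v3) ∈ {(1,0)} — 1.
Total: 4 + 4 + 2 + 1 = 11.

11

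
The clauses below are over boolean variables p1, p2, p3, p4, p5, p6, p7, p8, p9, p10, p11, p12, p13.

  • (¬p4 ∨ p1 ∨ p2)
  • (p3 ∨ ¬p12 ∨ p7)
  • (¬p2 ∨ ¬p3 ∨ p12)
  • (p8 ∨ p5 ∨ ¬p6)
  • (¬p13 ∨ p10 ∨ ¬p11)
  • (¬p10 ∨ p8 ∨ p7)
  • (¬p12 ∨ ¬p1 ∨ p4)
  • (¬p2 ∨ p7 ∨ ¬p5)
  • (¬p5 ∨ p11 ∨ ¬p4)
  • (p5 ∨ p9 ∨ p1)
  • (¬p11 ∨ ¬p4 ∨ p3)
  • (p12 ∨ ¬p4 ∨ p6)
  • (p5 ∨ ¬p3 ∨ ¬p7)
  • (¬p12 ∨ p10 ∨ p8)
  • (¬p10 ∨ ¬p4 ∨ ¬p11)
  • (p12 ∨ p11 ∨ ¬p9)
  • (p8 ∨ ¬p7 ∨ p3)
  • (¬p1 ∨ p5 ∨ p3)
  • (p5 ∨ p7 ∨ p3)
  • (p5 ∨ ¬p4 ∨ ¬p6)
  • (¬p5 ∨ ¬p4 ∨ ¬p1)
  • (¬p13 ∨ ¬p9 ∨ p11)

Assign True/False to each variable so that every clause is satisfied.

p1=T, p2=T, p3=T, p4=T, p5=F, p6=F, p7=F, p8=T, p9=F, p10=F, p11=T, p12=T, p13=F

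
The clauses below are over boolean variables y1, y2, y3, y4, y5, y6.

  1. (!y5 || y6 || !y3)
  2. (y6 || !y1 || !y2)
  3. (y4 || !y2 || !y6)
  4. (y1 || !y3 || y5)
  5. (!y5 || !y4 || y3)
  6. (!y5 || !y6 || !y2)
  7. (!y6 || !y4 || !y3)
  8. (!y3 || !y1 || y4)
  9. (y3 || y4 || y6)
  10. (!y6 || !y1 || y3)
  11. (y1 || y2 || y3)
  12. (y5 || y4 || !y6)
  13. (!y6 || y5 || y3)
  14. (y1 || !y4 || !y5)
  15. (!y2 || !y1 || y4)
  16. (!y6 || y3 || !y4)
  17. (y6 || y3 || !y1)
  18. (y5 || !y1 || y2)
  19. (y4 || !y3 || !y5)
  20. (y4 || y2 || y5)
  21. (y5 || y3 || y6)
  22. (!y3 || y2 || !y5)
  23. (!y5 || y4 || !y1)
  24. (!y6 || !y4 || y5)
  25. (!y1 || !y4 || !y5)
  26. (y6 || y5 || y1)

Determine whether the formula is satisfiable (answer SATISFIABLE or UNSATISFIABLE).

UNSATISFIABLE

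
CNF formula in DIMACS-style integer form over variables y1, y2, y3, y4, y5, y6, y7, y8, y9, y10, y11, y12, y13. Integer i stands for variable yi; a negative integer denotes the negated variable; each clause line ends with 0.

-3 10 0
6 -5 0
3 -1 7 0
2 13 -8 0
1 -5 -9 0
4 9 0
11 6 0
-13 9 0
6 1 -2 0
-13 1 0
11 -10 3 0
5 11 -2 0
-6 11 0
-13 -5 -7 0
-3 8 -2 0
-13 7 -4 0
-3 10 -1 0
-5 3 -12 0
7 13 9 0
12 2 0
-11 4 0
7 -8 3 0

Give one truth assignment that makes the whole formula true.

y1=True, y2=True, y3=False, y4=True, y5=False, y6=True, y7=True, y8=True, y9=True, y10=False, y11=True, y12=True, y13=True

Check each clause:
  1. (y10 | ~y3) — ~y3 is true.
  2. (y6 | ~y5) — ~y5 is true.
  3. (y7 | ~y1 | y3) — y7 is true.
  4. (y13 | y2 | ~y8) — y2 is true.
  5. (~y5 | y1 | ~y9) — y1 is true.
  6. (y9 | y4) — y9 is true.
  7. (y6 | y11) — y11 is true.
  8. (~y13 | y9) — y9 is true.
  9. (~y2 | y6 | y1) — y1 is true.
  10. (y1 | ~y13) — y1 is true.
  11. (y11 | y3 | ~y10) — y11 is true.
  12. (~y2 | y5 | y11) — y11 is true.
  13. (y11 | ~y6) — y11 is true.
  14. (~y5 | ~y7 | ~y13) — ~y5 is true.
  15. (y8 | ~y3 | ~y2) — y8 is true.
  16. (y7 | ~y13 | ~y4) — y7 is true.
  17. (~y3 | ~y1 | y10) — ~y3 is true.
  18. (y3 | ~y5 | ~y12) — ~y5 is true.
  19. (y7 | y9 | y13) — y9 is true.
  20. (y2 | y12) — y2 is true.
  21. (y4 | ~y11) — y4 is true.
  22. (y7 | ~y8 | y3) — y7 is true.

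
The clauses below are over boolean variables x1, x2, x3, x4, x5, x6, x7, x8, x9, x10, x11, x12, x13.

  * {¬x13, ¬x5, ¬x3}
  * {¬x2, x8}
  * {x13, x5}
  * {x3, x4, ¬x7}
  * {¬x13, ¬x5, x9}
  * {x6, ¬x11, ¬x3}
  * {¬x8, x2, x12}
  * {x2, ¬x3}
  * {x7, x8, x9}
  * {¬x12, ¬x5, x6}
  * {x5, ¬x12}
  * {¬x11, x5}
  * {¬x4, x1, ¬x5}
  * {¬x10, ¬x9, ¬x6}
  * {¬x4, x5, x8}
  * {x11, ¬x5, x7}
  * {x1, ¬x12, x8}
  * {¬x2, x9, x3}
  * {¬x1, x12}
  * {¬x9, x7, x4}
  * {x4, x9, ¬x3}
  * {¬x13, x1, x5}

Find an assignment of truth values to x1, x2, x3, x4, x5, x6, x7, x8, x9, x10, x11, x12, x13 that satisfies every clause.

Pure literal: x10 appears only negated; assign x10 = False.
Try x1 = True.
  then x12 is forced to True.
  then x5 is forced to True.
  then x6 is forced to True.
The remaining clauses are satisfied by x2 = True, x3 = False, x4 = True, x7 = True, x8 = True, x9 = True, x11 = True, x13 = False.
Every clause has at least one true literal under this assignment.
Check each clause:
  1. {¬x5, ¬x3, ¬x13} — ¬x13 is true.
  2. {¬x2, x8} — x8 is true.
  3. {x5, x13} — x5 is true.
  4. {¬x7, x3, x4} — x4 is true.
  5. {x9, ¬x5, ¬x13} — x9 is true.
  6. {¬x3, ¬x11, x6} — ¬x3 is true.
  7. {¬x8, x2, x12} — x2 is true.
  8. {¬x3, x2} — x2 is true.
  9. {x7, x8, x9} — x8 is true.
  10. {¬x5, ¬x12, x6} — x6 is true.
  11. {¬x12, x5} — x5 is true.
  12. {x5, ¬x11} — x5 is true.
  13. {x1, ¬x4, ¬x5} — x1 is true.
  14. {¬x6, ¬x9, ¬x10} — ¬x10 is true.
  15. {x5, x8, ¬x4} — x8 is true.
  16. {x11, ¬x5, x7} — x11 is true.
  17. {¬x12, x1, x8} — x8 is true.
  18. {x3, ¬x2, x9} — x9 is true.
  19. {x12, ¬x1} — x12 is true.
  20. {¬x9, x7, x4} — x7 is true.
  21. {¬x3, x9, x4} — x9 is true.
  22. {¬x13, x1, x5} — x1 is true.

x1=1, x2=1, x3=0, x4=1, x5=1, x6=1, x7=1, x8=1, x9=1, x10=0, x11=1, x12=1, x13=0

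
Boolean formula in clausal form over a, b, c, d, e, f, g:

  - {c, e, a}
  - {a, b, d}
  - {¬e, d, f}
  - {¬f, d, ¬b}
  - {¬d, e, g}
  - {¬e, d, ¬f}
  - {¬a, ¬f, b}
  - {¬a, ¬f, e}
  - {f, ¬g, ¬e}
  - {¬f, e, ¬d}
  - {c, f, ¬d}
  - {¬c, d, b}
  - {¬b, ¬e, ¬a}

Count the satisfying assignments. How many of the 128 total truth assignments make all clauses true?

23

Case analysis on d and e:
  d=1, e=1: 11 of the 32 assignments to (a,b,c,f,g) work.
  d=1, e=0: remaining (a,b,c,f,g) ∈ {(0,0,1,0,1); (0,1,1,0,1); (1,0,1,0,1); (1,1,1,0,1)} — 4.
  d=0, e=1: a clause becomes empty — 0.
  d=0, e=0: g free; 4 ways for (a,b,c,f) × 2^1 = 8.
Total: 11 + 4 + 0 + 8 = 23.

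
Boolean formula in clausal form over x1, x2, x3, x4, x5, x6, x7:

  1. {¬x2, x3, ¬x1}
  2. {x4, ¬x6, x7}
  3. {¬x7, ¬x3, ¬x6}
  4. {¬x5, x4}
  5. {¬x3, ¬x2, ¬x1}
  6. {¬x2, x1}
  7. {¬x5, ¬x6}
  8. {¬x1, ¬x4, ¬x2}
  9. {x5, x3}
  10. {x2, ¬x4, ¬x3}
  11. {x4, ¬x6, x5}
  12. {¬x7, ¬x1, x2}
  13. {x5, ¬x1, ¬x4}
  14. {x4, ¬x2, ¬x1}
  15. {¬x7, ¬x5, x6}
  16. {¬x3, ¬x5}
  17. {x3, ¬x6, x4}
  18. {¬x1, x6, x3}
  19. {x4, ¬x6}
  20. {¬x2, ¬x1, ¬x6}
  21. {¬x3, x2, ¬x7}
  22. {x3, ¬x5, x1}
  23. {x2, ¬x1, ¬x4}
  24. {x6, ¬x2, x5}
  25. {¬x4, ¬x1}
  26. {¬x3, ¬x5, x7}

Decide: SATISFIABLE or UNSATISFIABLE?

SATISFIABLE

Try x1 = True.
  then x4 is forced to False.
  then x5 is forced to False.
  then x3 is forced to True.
  then x2 is forced to False.
  then x6 is forced to False.
  then x7 is forced to False.
Every clause has at least one true literal under this assignment.
So x1 = 1, x2 = 0, x3 = 1, x4 = 0, x5 = 0, x6 = 0, x7 = 0 is a satisfying assignment.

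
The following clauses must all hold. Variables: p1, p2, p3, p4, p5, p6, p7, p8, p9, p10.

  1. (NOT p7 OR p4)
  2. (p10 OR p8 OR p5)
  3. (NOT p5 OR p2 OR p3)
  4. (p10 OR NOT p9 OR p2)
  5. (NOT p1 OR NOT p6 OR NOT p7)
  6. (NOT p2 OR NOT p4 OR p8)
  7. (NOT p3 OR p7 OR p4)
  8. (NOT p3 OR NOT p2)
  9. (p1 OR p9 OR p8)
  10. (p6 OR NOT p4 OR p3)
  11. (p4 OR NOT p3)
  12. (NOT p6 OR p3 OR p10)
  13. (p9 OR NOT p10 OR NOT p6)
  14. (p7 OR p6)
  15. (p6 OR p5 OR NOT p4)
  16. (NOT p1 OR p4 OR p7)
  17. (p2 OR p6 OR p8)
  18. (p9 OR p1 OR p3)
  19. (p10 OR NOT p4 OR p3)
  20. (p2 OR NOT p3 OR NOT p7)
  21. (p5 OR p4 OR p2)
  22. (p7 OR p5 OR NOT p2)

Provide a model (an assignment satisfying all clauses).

p1 = F, p2 = F, p3 = T, p4 = T, p5 = F, p6 = T, p7 = F, p8 = T, p9 = T, p10 = T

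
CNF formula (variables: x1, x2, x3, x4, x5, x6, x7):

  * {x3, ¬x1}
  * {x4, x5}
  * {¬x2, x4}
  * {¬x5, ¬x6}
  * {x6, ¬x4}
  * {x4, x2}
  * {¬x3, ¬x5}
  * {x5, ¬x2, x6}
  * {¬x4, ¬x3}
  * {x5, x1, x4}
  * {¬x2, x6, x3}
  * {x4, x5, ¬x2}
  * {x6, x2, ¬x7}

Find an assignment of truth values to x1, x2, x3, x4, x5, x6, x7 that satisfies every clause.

Branch on x1: take x1 = False.
The remaining clauses are satisfied by x2 = False, x3 = False, x4 = True, x5 = False, x6 = True, x7 = True.
Every clause has at least one true literal under this assignment.

x1=F  x2=F  x3=F  x4=T  x5=F  x6=T  x7=T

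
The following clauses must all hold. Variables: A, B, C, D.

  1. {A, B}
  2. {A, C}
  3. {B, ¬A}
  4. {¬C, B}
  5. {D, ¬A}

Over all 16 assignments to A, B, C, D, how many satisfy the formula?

4

Satisfying assignments:
  A=F B=T C=T D=F
  A=F B=T C=T D=T
  A=T B=T C=F D=T
  A=T B=T C=T D=T
Count: 4.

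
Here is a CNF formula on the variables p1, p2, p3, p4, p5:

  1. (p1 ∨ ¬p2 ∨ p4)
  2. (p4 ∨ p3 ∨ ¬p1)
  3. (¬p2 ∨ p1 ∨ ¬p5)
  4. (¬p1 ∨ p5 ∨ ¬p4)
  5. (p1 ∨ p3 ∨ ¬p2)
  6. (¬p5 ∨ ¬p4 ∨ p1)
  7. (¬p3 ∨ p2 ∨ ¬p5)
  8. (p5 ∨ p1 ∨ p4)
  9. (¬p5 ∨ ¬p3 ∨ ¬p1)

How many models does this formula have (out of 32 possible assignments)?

Case analysis on p1 and p5:
  p1=1, p5=1: remaining (p2,p3,p4) ∈ {(0,0,1); (1,0,1)} — 2.
  p1=1, p5=0: remaining (p2,p3,p4) ∈ {(0,1,0); (1,1,0)} — 2.
  p1=0, p5=1: remaining (p2,p3,p4) ∈ {(0,0,0)} — 1.
  p1=0, p5=0: remaining (p2,p3,p4) ∈ {(0,0,1); (0,1,1); (1,1,1)} — 3.
Total: 2 + 2 + 1 + 3 = 8.

8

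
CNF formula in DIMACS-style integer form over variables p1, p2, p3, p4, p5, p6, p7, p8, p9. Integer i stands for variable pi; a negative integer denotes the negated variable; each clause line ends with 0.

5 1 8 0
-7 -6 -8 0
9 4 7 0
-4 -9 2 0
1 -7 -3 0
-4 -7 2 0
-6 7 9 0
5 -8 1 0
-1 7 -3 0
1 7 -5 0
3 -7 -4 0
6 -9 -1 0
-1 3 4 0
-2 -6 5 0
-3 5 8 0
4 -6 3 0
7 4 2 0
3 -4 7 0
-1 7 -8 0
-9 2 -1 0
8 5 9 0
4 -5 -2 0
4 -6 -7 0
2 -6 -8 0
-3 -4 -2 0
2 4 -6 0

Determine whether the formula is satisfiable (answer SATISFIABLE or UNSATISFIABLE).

SATISFIABLE

Branch on p1: take p1 = True.
Try p2 = True.
Try p3 = True.
  then p7 is forced to True.
  then p4 is forced to False.
  then p5 is forced to False.
  then p6 is forced to False.
  then p9 is forced to False.
  then p8 is forced to True.
Every clause has at least one true literal under this assignment.
So p1=T, p2=T, p3=T, p4=F, p5=F, p6=F, p7=T, p8=T, p9=F is a satisfying assignment.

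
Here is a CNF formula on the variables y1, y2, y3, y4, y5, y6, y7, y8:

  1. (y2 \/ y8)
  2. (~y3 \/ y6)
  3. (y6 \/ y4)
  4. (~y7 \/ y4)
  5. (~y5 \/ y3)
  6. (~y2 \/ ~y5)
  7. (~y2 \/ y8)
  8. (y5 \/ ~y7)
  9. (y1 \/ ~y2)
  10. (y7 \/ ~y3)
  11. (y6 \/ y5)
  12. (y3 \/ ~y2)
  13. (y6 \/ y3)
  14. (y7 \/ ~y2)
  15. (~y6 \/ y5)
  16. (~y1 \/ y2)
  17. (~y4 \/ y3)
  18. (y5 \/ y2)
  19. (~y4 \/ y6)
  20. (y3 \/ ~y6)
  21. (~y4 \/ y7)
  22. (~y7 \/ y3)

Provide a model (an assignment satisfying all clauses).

Pure literal: y8 appears only positively; assign y8 = True.
Try y1 = False.
  then y2 is forced to False.
  then y5 is forced to True.
  then y3 is forced to True.
  then y6 is forced to True.
  then y7 is forced to True.
  then y4 is forced to True.
Check each clause:
  1. (y8 \/ y2) — y8 is true.
  2. (~y3 \/ y6) — y6 is true.
  3. (y6 \/ y4) — y4 is true.
  4. (~y7 \/ y4) — y4 is true.
  5. (y3 \/ ~y5) — y3 is true.
  6. (~y2 \/ ~y5) — ~y2 is true.
  7. (~y2 \/ y8) — y8 is true.
  8. (y5 \/ ~y7) — y5 is true.
  9. (y1 \/ ~y2) — ~y2 is true.
  10. (~y3 \/ y7) — y7 is true.
  11. (y5 \/ y6) — y5 is true.
  12. (~y2 \/ y3) — y3 is true.
  13. (y6 \/ y3) — y3 is true.
  14. (~y2 \/ y7) — ~y2 is true.
  15. (~y6 \/ y5) — y5 is true.
  16. (y2 \/ ~y1) — ~y1 is true.
  17. (y3 \/ ~y4) — y3 is true.
  18. (y5 \/ y2) — y5 is true.
  19. (~y4 \/ y6) — y6 is true.
  20. (~y6 \/ y3) — y3 is true.
  21. (~y4 \/ y7) — y7 is true.
  22. (~y7 \/ y3) — y3 is true.

y1=0, y2=0, y3=1, y4=1, y5=1, y6=1, y7=1, y8=1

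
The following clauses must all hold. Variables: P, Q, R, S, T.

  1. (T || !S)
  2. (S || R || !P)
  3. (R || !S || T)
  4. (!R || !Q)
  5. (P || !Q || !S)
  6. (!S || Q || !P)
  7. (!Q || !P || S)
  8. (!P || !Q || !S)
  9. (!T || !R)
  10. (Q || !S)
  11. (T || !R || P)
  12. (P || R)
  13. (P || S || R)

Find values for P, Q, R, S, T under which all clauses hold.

Branch on P: take P = True.
Set Q = False and propagate.
  then S is forced to False.
  then R is forced to True.
  then T is forced to False.
Every clause has at least one true literal under this assignment.

P=T  Q=F  R=T  S=F  T=F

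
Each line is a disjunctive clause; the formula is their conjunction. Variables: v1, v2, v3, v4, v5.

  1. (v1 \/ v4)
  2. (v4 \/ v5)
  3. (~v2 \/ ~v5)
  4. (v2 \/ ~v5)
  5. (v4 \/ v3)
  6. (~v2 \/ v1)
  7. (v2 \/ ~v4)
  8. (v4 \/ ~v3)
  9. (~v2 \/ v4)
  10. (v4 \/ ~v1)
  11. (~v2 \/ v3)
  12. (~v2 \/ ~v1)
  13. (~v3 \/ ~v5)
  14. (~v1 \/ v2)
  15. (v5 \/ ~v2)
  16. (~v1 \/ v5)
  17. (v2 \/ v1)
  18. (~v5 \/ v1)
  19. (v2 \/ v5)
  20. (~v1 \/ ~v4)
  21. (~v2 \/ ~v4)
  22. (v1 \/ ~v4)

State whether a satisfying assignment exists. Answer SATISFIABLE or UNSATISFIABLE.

UNSATISFIABLE

v2 = True:
  propagation gives v5=False; an empty clause results — contradiction.
v2 = False:
  propagation gives v5=False; an empty clause results — contradiction.
Every branch closes, so no satisfying assignment exists.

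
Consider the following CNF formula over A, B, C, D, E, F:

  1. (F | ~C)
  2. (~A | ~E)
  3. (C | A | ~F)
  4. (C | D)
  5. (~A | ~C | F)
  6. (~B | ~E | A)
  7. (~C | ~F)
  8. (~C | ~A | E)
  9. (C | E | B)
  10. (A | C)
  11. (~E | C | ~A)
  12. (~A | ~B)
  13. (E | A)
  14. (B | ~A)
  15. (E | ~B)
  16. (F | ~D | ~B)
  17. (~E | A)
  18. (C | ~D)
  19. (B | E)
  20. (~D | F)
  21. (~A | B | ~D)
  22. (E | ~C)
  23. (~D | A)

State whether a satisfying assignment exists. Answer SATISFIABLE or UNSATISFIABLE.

A = True:
  propagation gives E=False, C=False, D=True; an empty clause results — contradiction.
A = False:
  propagation gives C=True, F=True; an empty clause results — contradiction.
Every branch closes, so no satisfying assignment exists.

UNSATISFIABLE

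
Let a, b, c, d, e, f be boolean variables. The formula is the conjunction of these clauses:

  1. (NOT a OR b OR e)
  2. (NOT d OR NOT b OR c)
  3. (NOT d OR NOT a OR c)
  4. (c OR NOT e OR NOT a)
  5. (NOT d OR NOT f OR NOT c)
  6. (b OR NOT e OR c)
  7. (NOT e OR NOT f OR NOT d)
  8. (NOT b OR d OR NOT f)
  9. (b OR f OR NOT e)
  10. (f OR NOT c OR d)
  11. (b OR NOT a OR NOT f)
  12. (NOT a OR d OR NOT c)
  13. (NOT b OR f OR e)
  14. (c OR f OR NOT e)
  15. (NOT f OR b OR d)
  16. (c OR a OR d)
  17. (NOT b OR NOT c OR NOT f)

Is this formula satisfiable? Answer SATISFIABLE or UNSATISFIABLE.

Branch on a: take a = False.
Try b = False.
Branch on c: take c = False.
  then e is forced to False.
  then d is forced to True.
f is now unconstrained; take f = False.
Every clause has at least one true literal under this assignment.
So a=F, b=F, c=F, d=T, e=F, f=F is a satisfying assignment.

SATISFIABLE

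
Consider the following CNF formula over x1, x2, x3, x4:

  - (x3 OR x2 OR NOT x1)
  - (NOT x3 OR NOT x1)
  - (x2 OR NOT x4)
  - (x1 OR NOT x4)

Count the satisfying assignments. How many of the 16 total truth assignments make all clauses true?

Satisfying assignments:
  x1=F x2=F x3=F x4=F
  x1=F x2=F x3=T x4=F
  x1=F x2=T x3=F x4=F
  x1=F x2=T x3=T x4=F
  x1=T x2=T x3=F x4=F
  x1=T x2=T x3=F x4=T
That's 6 in total.

6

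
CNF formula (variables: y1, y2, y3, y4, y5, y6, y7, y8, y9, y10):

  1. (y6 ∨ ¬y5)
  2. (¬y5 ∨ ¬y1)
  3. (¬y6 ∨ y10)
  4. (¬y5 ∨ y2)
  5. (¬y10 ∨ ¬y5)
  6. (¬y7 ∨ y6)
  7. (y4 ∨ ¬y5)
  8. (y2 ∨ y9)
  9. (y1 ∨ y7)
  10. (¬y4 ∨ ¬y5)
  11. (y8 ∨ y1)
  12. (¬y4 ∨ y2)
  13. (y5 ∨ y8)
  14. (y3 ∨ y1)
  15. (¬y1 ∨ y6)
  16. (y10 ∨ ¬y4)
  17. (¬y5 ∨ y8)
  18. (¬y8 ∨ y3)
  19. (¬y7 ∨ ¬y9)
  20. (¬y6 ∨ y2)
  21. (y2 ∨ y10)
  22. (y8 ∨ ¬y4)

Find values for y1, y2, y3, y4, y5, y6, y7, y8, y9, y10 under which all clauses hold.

Pure literal: y2 appears only positively; assign y2 = True.
Pure literal: y3 appears only positively; assign y3 = True.
Branch on y1: take y1 = True.
  then y5 is forced to False.
  then y8 is forced to True.
  then y6 is forced to True.
  then y10 is forced to True.
Try y7 = True.
  then y9 is forced to False.
y4 is now unconstrained; take y4 = True.
Check each clause:
  1. (y6 ∨ ¬y5) — ¬y5 is true.
  2. (¬y1 ∨ ¬y5) — ¬y5 is true.
  3. (y10 ∨ ¬y6) — y10 is true.
  4. (¬y5 ∨ y2) — y2 is true.
  5. (¬y5 ∨ ¬y10) — ¬y5 is true.
  6. (y6 ∨ ¬y7) — y6 is true.
  7. (y4 ∨ ¬y5) — ¬y5 is true.
  8. (y2 ∨ y9) — y2 is true.
  9. (y1 ∨ y7) — y1 is true.
  10. (¬y4 ∨ ¬y5) — ¬y5 is true.
  11. (y1 ∨ y8) — y8 is true.
  12. (¬y4 ∨ y2) — y2 is true.
  13. (y5 ∨ y8) — y8 is true.
  14. (y3 ∨ y1) — y1 is true.
  15. (¬y1 ∨ y6) — y6 is true.
  16. (y10 ∨ ¬y4) — y10 is true.
  17. (y8 ∨ ¬y5) — y8 is true.
  18. (y3 ∨ ¬y8) — y3 is true.
  19. (¬y7 ∨ ¬y9) — ¬y9 is true.
  20. (¬y6 ∨ y2) — y2 is true.
  21. (y10 ∨ y2) — y2 is true.
  22. (y8 ∨ ¬y4) — y8 is true.

y1=T, y2=T, y3=T, y4=T, y5=F, y6=T, y7=T, y8=T, y9=F, y10=T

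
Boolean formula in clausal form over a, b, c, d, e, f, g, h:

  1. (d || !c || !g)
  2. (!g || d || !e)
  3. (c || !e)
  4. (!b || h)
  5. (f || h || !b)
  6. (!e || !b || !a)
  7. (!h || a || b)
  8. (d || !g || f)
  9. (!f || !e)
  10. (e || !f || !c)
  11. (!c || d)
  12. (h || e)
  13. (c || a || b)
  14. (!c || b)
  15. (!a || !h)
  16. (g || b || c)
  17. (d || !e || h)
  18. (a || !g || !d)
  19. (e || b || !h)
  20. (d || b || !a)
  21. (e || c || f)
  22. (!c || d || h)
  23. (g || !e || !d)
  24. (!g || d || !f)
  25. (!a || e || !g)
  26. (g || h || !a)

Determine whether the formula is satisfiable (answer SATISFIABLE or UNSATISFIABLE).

SATISFIABLE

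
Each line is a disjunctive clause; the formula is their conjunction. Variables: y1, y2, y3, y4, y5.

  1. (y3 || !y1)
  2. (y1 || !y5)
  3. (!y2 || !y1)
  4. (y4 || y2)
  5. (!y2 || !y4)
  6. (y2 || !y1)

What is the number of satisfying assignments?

Satisfying assignments:
  y1=0 y2=0 y3=0 y4=1 y5=0
  y1=0 y2=0 y3=1 y4=1 y5=0
  y1=0 y2=1 y3=0 y4=0 y5=0
  y1=0 y2=1 y3=1 y4=0 y5=0
That's 4 in total.

4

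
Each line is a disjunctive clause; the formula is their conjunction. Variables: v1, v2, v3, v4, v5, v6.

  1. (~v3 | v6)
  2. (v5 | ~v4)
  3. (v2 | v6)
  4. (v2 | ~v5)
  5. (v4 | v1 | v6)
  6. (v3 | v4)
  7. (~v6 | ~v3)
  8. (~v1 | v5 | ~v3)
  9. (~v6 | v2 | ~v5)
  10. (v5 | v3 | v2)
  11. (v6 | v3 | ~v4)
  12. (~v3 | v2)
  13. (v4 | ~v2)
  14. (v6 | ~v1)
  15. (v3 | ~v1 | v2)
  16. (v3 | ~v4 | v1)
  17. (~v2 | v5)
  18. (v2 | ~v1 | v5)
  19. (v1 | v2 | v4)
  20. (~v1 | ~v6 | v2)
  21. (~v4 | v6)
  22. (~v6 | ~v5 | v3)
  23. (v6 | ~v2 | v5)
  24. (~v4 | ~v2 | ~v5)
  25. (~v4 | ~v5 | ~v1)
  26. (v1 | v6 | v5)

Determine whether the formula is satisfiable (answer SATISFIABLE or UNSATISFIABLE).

UNSATISFIABLE

v2 = True:
  propagation gives v4=True, v5=True; an empty clause results — contradiction.
v2 = False:
  propagation gives v6=True, v5=False, v4=False, v3=True; an empty clause results — contradiction.
Every branch closes, so no satisfying assignment exists.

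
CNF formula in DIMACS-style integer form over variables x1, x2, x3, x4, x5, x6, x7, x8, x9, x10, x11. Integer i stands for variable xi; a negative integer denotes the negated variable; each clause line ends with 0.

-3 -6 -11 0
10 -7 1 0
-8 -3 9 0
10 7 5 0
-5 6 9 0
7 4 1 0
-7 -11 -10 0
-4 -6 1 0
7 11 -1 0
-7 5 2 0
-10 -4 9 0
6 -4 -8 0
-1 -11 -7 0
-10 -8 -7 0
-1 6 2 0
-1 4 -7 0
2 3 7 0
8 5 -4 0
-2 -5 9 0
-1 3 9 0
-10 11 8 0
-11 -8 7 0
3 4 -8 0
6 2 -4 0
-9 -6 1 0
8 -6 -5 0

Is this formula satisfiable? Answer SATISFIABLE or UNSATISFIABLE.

SATISFIABLE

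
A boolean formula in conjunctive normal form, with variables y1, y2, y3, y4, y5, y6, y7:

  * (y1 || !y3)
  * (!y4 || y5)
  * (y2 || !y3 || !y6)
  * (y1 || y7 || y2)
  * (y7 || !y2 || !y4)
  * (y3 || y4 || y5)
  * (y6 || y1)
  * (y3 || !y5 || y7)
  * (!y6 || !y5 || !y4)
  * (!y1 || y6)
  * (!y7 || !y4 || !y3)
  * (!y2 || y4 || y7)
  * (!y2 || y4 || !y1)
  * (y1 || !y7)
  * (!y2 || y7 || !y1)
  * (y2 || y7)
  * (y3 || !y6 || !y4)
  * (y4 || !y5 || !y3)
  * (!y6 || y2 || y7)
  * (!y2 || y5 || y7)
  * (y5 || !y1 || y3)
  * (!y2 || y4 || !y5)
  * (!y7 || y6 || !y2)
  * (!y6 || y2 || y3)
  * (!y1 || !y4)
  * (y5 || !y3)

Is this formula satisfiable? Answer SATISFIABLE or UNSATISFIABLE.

y2 = True:
  y4 = True:
    propagation gives y5=True, y7=True, y6=False; an empty clause results — contradiction.
  y4 = False:
    propagation gives y7=True, y1=False; an empty clause results — contradiction.
y2 = False:
  propagation gives y7=True, y1=True, y6=True, y3=False; an empty clause results — contradiction.
Every branch closes, so no satisfying assignment exists.

UNSATISFIABLE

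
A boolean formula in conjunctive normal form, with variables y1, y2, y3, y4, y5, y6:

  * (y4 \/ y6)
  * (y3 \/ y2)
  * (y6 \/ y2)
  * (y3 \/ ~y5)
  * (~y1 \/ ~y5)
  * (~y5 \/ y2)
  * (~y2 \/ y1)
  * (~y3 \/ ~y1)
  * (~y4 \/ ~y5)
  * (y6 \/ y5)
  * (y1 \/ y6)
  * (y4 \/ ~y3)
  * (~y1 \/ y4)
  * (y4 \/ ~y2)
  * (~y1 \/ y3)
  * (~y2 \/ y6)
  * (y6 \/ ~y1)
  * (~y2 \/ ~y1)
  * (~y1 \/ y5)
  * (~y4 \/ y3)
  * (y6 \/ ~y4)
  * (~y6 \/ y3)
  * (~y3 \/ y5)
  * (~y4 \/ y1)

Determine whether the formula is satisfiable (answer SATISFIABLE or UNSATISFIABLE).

y1 = True:
  propagation gives y5=False; an empty clause results — contradiction.
y1 = False:
  propagation gives y2=False, y3=True, y6=True, y5=False; an empty clause results — contradiction.
Every branch closes, so no satisfying assignment exists.

UNSATISFIABLE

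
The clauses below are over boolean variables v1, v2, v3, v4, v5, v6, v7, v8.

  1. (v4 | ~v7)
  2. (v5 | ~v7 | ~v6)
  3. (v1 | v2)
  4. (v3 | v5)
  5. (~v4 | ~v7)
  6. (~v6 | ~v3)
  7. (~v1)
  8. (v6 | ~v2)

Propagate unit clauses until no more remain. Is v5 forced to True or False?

True

Unit clause (~v1) sets v1 = False.
From (v1 | v2) and v1 = False: v2 = True.
(v6 | ~v2): since v2 = True, the clause reduces to (v6). v6 = True.
(~v3 | ~v6): since v6 = True, the clause reduces to (~v3). v3 = False.
From (v5 | v3) and v3 = False: v5 = True.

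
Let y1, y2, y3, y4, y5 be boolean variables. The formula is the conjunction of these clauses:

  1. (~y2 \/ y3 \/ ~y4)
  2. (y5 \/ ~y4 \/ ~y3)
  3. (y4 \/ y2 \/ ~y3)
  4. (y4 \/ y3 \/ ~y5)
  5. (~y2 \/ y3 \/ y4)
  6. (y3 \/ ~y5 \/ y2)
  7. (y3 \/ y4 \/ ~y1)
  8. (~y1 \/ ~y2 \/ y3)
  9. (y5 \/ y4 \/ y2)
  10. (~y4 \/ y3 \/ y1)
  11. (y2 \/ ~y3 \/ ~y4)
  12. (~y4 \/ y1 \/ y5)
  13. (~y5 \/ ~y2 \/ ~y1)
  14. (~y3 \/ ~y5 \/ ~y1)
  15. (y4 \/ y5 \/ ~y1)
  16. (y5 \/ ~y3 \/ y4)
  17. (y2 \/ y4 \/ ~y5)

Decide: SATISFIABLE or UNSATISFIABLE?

SATISFIABLE

Try y1 = True.
Set y2 = False and propagate.
Try y3 = False.
  then y5 is forced to False.
  then y4 is forced to True.
Every clause has at least one true literal under this assignment.
So y1=True  y2=False  y3=False  y4=True  y5=False is a satisfying assignment.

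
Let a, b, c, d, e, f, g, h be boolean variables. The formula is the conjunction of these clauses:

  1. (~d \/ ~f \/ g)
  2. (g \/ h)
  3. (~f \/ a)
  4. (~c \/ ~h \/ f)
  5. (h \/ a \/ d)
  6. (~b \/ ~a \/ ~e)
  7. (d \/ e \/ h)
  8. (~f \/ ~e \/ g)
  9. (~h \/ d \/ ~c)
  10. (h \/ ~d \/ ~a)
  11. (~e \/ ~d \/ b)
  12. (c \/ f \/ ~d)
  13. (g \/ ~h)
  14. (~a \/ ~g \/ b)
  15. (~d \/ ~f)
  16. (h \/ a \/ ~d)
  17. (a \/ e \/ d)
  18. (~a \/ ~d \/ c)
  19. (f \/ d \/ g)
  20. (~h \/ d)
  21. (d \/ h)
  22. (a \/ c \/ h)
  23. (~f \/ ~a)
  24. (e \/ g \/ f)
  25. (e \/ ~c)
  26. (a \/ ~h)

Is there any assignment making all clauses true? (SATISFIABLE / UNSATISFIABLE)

UNSATISFIABLE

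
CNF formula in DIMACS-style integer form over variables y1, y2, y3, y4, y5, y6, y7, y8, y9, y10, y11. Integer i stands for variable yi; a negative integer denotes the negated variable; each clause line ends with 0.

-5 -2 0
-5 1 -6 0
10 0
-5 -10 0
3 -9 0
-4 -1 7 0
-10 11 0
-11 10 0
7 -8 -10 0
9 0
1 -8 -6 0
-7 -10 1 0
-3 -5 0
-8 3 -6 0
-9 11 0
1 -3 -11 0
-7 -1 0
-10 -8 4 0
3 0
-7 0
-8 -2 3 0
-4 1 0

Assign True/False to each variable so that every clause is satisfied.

y1=True  y2=False  y3=True  y4=False  y5=False  y6=True  y7=False  y8=False  y9=True  y10=True  y11=True

The clause (y10) is unit: y10 must be True.
Unit propagation: (¬y5) forces y5 = False.
(y11) is a unit clause, so y11 = True.
The clause (y9) is unit: y9 must be True.
The clause (y3) is unit: y3 must be True.
Unit propagation: (y1) forces y1 = True.
The clause (¬y7) is unit: y7 must be False.
The clause (¬y4) is unit: y4 must be False.
(¬y8) is a unit clause, so y8 = False.
y2, y6 are now unconstrained; take y2 = False, y6 = True.
Every clause has at least one true literal under this assignment.
Check each clause:
  1. {¬y2, ¬y5} — ¬y5 is true.
  2. {y1, ¬y5, ¬y6} — y1 is true.
  3. {y10} — y10 is true.
  4. {¬y5, ¬y10} — ¬y5 is true.
  5. {y3, ¬y9} — y3 is true.
  6. {¬y4, ¬y1, y7} — ¬y4 is true.
  7. {¬y10, y11} — y11 is true.
  8. {¬y11, y10} — y10 is true.
  9. {¬y8, ¬y10, y7} — ¬y8 is true.
  10. {y9} — y9 is true.
  11. {y1, ¬y6, ¬y8} — ¬y8 is true.
  12. {¬y10, y1, ¬y7} — y1 is true.
  13. {¬y3, ¬y5} — ¬y5 is true.
  14. {¬y6, y3, ¬y8} — ¬y8 is true.
  15. {¬y9, y11} — y11 is true.
  16. {¬y11, y1, ¬y3} — y1 is true.
  17. {¬y1, ¬y7} — ¬y7 is true.
  18. {¬y10, y4, ¬y8} — ¬y8 is true.
  19. {y3} — y3 is true.
  20. {¬y7} — ¬y7 is true.
  21. {y3, ¬y8, ¬y2} — ¬y8 is true.
  22. {y1, ¬y4} — y1 is true.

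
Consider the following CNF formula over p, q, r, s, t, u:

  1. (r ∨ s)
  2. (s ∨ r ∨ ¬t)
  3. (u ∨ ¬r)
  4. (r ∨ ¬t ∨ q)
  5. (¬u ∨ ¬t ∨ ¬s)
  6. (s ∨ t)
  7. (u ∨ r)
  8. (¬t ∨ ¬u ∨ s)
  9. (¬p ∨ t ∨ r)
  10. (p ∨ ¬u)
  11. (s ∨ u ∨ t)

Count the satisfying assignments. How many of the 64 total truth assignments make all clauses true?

The models are:
  p=1 q=0 r=1 s=1 t=0 u=1
  p=1 q=1 r=1 s=1 t=0 u=1
Count: 2.

2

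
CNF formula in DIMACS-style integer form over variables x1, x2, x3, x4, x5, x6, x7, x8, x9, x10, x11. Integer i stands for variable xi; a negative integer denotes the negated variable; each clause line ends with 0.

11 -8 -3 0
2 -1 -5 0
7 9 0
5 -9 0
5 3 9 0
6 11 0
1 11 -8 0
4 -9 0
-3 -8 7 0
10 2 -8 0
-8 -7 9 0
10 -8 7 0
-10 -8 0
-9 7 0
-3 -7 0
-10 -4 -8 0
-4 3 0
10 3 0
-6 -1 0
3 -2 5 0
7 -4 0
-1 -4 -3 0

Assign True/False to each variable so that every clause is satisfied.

Pure literal: x8 appears only negated; assign x8 = False.
x11 occurs only positively in the remaining clauses — set x11 = True.
Branch on x1: take x1 = False.
Try x2 = True.
The remaining clauses are satisfied by x3 = False, x4 = False, x5 = True, x6 = True, x7 = True, x9 = False, x10 = True.
Check each clause:
  1. (x11 || !x3 || !x8) — !x8 is true.
  2. (!x5 || !x1 || x2) — x2 is true.
  3. (x9 || x7) — x7 is true.
  4. (!x9 || x5) — x5 is true.
  5. (x5 || x9 || x3) — x5 is true.
  6. (x11 || x6) — x11 is true.
  7. (!x8 || x1 || x11) — !x8 is true.
  8. (!x9 || x4) — !x9 is true.
  9. (!x8 || x7 || !x3) — !x8 is true.
  10. (x10 || !x8 || x2) — !x8 is true.
  11. (!x8 || !x7 || x9) — !x8 is true.
  12. (x10 || !x8 || x7) — !x8 is true.
  13. (!x10 || !x8) — !x8 is true.
  14. (!x9 || x7) — !x9 is true.
  15. (!x3 || !x7) — !x3 is true.
  16. (!x8 || !x4 || !x10) — !x8 is true.
  17. (!x4 || x3) — !x4 is true.
  18. (x3 || x10) — x10 is true.
  19. (!x1 || !x6) — !x1 is true.
  20. (!x2 || x5 || x3) — x5 is true.
  21. (x7 || !x4) — !x4 is true.
  22. (!x3 || !x1 || !x4) — !x4 is true.

x1=False  x2=True  x3=False  x4=False  x5=True  x6=True  x7=True  x8=False  x9=False  x10=True  x11=True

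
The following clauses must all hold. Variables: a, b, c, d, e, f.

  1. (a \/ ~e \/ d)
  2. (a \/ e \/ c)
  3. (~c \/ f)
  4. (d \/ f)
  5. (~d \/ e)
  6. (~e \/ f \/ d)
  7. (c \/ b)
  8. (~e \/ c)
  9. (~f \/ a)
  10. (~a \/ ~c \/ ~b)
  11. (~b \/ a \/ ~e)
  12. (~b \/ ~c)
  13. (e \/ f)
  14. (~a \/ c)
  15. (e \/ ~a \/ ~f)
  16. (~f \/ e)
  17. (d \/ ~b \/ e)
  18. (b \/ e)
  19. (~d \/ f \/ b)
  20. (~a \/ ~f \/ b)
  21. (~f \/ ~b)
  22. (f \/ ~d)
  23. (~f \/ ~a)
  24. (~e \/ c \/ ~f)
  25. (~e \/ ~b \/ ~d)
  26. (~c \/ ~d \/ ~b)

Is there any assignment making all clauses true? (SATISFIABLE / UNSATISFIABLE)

UNSATISFIABLE

e = True:
  propagation gives c=True, f=True, a=True; an empty clause results — contradiction.
e = False:
  propagation gives d=False, f=True; an empty clause results — contradiction.
Every branch closes, so no satisfying assignment exists.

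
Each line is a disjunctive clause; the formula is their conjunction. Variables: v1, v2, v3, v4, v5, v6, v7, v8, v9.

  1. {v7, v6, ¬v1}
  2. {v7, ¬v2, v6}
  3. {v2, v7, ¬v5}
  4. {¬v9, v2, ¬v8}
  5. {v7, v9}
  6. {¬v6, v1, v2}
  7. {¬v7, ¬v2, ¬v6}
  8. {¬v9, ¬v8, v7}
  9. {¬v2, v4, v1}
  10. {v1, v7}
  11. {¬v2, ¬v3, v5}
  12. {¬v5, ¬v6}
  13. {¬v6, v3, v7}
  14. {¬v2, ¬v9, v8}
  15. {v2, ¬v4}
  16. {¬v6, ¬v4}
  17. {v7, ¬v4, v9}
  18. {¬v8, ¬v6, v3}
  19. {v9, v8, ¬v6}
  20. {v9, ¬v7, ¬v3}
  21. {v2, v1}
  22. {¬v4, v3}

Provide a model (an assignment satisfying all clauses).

v1 = True, v2 = False, v3 = False, v4 = False, v5 = True, v6 = False, v7 = True, v8 = False, v9 = False

Try v1 = True.
Set v2 = False and propagate.
  then v4 is forced to False.
Try v3 = False.
For the remaining variables, v5 = True, v6 = False, v7 = True, v8 = False, v9 = False works.
Check each clause:
  1. {v7, ¬v1, v6} — v7 is true.
  2. {¬v2, v6, v7} — ¬v2 is true.
  3. {¬v5, v2, v7} — v7 is true.
  4. {¬v9, ¬v8, v2} — ¬v8 is true.
  5. {v7, v9} — v7 is true.
  6. {v2, ¬v6, v1} — v1 is true.
  7. {¬v7, ¬v2, ¬v6} — ¬v6 is true.
  8. {¬v9, v7, ¬v8} — ¬v8 is true.
  9. {v4, v1, ¬v2} — v1 is true.
  10. {v7, v1} — v1 is true.
  11. {¬v2, ¬v3, v5} — ¬v3 is true.
  12. {¬v6, ¬v5} — ¬v6 is true.
  13. {v3, v7, ¬v6} — ¬v6 is true.
  14. {v8, ¬v9, ¬v2} — ¬v2 is true.
  15. {¬v4, v2} — ¬v4 is true.
  16. {¬v6, ¬v4} — ¬v6 is true.
  17. {v7, v9, ¬v4} — ¬v4 is true.
  18. {¬v8, v3, ¬v6} — ¬v8 is true.
  19. {v9, v8, ¬v6} — ¬v6 is true.
  20. {¬v7, ¬v3, v9} — ¬v3 is true.
  21. {v1, v2} — v1 is true.
  22. {¬v4, v3} — ¬v4 is true.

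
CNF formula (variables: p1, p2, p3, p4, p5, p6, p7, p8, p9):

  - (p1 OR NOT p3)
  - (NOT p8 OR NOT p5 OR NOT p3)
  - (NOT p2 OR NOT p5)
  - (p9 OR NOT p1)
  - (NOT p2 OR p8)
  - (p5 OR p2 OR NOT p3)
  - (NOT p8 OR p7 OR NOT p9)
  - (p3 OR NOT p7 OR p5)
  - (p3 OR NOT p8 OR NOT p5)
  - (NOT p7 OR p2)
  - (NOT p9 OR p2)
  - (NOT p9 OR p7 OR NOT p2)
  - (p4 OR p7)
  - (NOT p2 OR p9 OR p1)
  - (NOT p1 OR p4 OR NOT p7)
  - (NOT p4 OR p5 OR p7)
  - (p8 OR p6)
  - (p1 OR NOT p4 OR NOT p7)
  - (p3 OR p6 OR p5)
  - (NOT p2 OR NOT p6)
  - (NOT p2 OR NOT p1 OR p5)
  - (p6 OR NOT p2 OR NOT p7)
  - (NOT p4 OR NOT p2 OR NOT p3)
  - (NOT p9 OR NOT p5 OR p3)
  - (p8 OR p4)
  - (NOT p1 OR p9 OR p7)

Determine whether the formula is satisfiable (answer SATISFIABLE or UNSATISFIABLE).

Try p1 = False.
  then p3 is forced to False.
For the remaining variables, p2 = False, p4 = True, p5 = True, p6 = True, p7 = False, p8 = False, p9 = False works.
So p1=0, p2=0, p3=0, p4=1, p5=1, p6=1, p7=0, p8=0, p9=0 is a satisfying assignment.

SATISFIABLE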